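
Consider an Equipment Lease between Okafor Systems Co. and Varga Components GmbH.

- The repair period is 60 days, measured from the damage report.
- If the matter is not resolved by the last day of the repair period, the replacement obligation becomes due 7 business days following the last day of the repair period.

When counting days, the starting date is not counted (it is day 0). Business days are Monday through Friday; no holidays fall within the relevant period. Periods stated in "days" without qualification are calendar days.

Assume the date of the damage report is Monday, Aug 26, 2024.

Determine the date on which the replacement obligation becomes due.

Nov 5, 2024

The last day of the repair period: 60 calendar days after Aug 26, 2024 is Oct 25, 2024.
The date on which the replacement obligation becomes due: counting 7 business days from Friday, Oct 25, 2024 (Oct 28, Oct 29, Oct 30, Oct 31, Nov 1, Nov 4, Nov 5, skipping weekends) reaches Tuesday, Nov 5, 2024.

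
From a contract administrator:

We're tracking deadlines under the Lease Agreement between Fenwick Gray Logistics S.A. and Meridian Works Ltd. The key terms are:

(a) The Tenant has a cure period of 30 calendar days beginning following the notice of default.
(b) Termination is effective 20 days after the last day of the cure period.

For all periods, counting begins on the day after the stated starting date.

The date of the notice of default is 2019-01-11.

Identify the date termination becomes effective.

Adding 30 calendar days to 2019-01-11 gives 2019-02-10, which is the last day of the cure period.
The date termination becomes effective: 20 calendar days after 2019-02-10 is 2019-03-02.

2019-03-02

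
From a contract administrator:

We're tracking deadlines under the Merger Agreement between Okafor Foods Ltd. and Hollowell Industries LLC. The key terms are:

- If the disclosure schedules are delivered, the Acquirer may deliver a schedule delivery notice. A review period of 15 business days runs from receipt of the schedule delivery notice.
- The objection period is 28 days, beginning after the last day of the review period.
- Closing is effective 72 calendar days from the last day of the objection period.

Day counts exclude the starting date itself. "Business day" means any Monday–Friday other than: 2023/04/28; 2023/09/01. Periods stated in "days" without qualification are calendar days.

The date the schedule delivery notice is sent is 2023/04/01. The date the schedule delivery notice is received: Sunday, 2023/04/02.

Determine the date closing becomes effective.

2023/07/30

The last day of the review period: 15 business days after Sunday, 2023/04/02, skipping weekends — Apr 3, Apr 4, Apr 5, Apr 6, …, Apr 19, Apr 20, Apr 21 — lands on Friday, 2023/04/21.
Adding 28 calendar days to 2023/04/21 gives 2023/05/19, which is the last day of the objection period.
The date closing becomes effective: 2023/05/19 + 72 days = 2023/07/30.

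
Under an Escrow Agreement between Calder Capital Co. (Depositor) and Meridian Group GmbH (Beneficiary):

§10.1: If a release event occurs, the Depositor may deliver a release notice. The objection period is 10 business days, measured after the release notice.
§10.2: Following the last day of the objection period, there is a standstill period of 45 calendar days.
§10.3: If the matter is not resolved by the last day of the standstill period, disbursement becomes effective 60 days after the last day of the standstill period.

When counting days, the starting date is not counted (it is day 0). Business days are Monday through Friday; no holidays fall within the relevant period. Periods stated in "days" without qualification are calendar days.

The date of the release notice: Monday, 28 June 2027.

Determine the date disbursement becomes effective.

25 October 2027

The last day of the objection period: 10 business days after Monday, 28 June 2027, skipping weekends — Jun 29, Jun 30, Jul 1, Jul 2, Jul 5, Jul 6, Jul 7, Jul 8, Jul 9, Jul 12 — lands on Monday, 12 July 2027.
Adding 45 calendar days to 12 July 2027 gives 26 August 2027, which is the last day of the standstill period.
The date disbursement becomes effective: 60 calendar days after 26 August 2027 is 25 October 2027.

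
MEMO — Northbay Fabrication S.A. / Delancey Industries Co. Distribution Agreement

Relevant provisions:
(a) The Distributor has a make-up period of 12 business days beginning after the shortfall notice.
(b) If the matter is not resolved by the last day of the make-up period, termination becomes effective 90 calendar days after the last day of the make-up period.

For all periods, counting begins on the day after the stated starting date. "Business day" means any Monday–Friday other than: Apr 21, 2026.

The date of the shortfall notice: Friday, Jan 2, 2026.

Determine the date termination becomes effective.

Apr 20, 2026

The last day of the make-up period: counting 12 business days from Friday, Jan 2, 2026 (Jan 5, Jan 6, Jan 7, Jan 8, …, Jan 16, Jan 19, Jan 20, skipping weekends) reaches Tuesday, Jan 20, 2026.
Adding 90 calendar days to Jan 20, 2026 gives Apr 20, 2026, which is the date termination becomes effective.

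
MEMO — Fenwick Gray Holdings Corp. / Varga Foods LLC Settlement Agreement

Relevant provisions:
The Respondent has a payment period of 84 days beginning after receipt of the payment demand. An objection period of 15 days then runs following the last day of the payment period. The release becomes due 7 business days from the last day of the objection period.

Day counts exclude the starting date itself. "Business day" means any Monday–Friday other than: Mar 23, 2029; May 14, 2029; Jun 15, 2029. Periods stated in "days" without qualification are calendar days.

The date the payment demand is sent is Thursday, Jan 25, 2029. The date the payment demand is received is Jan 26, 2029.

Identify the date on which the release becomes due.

May 16, 2029

Adding 84 calendar days to Jan 26, 2029 gives Apr 20, 2029, which is the last day of the payment period.
Adding 15 calendar days to Apr 20, 2029 gives May 5, 2029, which is the last day of the objection period.
The date on which the release becomes due: counting 7 business days from Saturday, May 5, 2029 (May 7, May 8, May 9, May 10, May 11, May 15, May 16, skipping weekends and the listed holiday on May 14) reaches Wednesday, May 16, 2029.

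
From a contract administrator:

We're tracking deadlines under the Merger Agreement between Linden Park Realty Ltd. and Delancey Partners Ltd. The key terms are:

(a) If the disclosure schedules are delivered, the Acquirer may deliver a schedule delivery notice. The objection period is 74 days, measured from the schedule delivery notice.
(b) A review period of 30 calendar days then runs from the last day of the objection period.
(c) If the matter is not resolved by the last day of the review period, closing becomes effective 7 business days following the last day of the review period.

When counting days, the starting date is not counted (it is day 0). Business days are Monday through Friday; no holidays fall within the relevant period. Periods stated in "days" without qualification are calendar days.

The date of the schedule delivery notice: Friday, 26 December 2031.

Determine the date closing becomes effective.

The last day of the objection period: 26 December 2031 + 74 days = 9 March 2032.
Adding 30 calendar days to 9 March 2032 gives 8 April 2032, which is the last day of the review period.
The date closing becomes effective: counting 7 business days from Thursday, 8 April 2032 (Apr 9, Apr 12, Apr 13, Apr 14, Apr 15, Apr 16, Apr 19, skipping weekends) reaches Monday, 19 April 2032.

19 April 2032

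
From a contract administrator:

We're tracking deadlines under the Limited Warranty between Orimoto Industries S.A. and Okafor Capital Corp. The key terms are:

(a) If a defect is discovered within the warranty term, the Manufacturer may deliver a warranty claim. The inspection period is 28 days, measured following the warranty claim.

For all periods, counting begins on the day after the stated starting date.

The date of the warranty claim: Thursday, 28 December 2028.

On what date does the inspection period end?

The last day of the inspection period: 28 December 2028 + 28 days = 25 January 2029.

25 January 2029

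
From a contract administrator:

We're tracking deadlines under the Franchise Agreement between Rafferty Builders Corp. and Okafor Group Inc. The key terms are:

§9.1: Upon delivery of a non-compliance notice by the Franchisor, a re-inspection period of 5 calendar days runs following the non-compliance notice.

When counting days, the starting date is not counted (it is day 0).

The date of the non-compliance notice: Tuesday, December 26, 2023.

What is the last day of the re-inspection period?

December 31, 2023

Adding 5 calendar days to December 26, 2023 gives December 31, 2023, which is the last day of the re-inspection period.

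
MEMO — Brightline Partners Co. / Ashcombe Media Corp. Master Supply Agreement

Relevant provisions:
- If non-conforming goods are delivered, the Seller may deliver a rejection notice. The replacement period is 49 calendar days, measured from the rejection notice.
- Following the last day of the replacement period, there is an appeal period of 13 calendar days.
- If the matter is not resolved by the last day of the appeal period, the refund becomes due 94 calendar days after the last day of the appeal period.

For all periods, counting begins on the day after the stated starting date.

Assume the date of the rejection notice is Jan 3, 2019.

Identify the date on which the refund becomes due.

Jun 8, 2019

The last day of the replacement period: 49 calendar days after Jan 3, 2019 is Feb 21, 2019.
Adding 13 calendar days to Feb 21, 2019 gives Mar 6, 2019, which is the last day of the appeal period.
The date on which the refund becomes due: 94 calendar days after Mar 6, 2019 is Jun 8, 2019.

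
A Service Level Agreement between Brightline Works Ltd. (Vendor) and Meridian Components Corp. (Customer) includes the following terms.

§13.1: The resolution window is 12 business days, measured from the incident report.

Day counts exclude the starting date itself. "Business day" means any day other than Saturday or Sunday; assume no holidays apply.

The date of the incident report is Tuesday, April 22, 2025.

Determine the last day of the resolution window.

May 8, 2025

From Tuesday, April 22, 2025, 12 business days (Apr 23, Apr 24, Apr 25, Apr 28, …, May 6, May 7, May 8, skipping weekends) brings us to Thursday, May 8, 2025, which is the last day of the resolution window.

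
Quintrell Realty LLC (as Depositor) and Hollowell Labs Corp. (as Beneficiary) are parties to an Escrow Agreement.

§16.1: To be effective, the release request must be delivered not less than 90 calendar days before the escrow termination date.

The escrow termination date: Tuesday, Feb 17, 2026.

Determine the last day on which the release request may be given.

Nov 19, 2025

Counting back 90 calendar days from Feb 17, 2026 gives Nov 19, 2025.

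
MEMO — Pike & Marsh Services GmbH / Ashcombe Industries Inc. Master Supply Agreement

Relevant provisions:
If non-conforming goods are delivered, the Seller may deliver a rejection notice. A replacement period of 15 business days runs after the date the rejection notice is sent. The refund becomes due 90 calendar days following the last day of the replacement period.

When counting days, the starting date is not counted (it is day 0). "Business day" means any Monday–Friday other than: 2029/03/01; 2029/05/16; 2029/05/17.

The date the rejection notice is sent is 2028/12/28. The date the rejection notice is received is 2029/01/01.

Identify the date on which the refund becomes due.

The last day of the replacement period: 15 business days after Thursday, 2028/12/28, skipping weekends — Dec 29, Jan 1, Jan 2, Jan 3, …, Jan 16, Jan 17, Jan 18 — lands on Thursday, 2029/01/18.
The date on which the refund becomes due: 90 calendar days after 2029/01/18 is 2029/04/18.

2029/04/18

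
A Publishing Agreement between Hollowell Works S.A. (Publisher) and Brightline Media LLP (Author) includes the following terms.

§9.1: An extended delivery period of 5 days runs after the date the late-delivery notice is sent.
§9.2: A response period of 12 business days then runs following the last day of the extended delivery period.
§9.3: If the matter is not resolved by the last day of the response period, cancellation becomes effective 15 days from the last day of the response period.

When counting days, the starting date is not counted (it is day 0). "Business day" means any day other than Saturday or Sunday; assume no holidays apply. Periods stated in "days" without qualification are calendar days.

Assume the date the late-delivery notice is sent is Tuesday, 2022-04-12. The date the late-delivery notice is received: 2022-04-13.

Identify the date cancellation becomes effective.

The last day of the extended delivery period: 5 calendar days after 2022-04-12 is 2022-04-17.
The last day of the response period: counting 12 business days from Sunday, 2022-04-17 (Apr 18, Apr 19, Apr 20, Apr 21, …, Apr 29, May 2, May 3, skipping weekends) reaches Tuesday, 2022-05-03.
Adding 15 calendar days to 2022-05-03 gives 2022-05-18, which is the date cancellation becomes effective.

2022-05-18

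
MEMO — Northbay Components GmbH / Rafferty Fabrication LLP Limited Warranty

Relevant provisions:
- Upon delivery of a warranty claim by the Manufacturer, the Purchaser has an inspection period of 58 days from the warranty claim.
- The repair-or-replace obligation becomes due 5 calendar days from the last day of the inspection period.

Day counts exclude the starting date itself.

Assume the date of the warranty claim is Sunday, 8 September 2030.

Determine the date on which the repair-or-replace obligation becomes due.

10 November 2030

Adding 58 calendar days to 8 September 2030 gives 5 November 2030, which is the last day of the inspection period.
The date on which the repair-or-replace obligation becomes due: 5 November 2030 + 5 days = 10 November 2030.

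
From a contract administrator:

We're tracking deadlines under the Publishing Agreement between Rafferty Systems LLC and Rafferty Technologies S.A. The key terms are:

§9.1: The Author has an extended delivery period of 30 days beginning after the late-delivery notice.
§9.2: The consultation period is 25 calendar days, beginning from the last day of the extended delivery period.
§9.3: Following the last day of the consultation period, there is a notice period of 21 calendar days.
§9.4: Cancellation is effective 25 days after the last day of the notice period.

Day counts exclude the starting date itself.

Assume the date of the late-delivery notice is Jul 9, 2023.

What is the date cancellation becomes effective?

Oct 18, 2023

The last day of the extended delivery period: Jul 9, 2023 + 30 days = Aug 8, 2023.
The last day of the consultation period: 25 calendar days after Aug 8, 2023 is Sep 2, 2023.
Adding 21 calendar days to Sep 2, 2023 gives Sep 23, 2023, which is the last day of the notice period.
The date cancellation becomes effective: Sep 23, 2023 + 25 days = Oct 18, 2023.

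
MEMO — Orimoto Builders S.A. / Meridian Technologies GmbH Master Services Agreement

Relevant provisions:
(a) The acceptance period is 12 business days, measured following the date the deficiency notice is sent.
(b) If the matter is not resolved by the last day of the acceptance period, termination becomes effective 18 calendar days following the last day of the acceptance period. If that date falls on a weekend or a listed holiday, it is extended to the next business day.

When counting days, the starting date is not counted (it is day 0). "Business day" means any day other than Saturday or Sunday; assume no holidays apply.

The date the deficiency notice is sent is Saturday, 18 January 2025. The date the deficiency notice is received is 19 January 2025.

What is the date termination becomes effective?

24 February 2025

The last day of the acceptance period: counting 12 business days from Saturday, 18 January 2025 (Jan 20, Jan 21, Jan 22, Jan 23, …, Jan 31, Feb 3, Feb 4, skipping weekends) reaches Tuesday, 4 February 2025.
Adding 18 calendar days to 4 February 2025 gives 22 February 2025, which is the date termination becomes effective. That falls on a Saturday, so it rolls to the next business day, Monday, 24 February 2025.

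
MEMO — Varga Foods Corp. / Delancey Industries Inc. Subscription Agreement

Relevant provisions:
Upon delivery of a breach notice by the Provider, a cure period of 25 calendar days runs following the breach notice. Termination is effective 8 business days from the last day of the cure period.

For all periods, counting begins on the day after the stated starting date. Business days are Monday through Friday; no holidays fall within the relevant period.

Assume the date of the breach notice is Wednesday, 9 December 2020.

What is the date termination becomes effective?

13 January 2021

The last day of the cure period: 25 calendar days after 9 December 2020 is 3 January 2021.
The date termination becomes effective: counting 8 business days from Sunday, 3 January 2021 (Jan 4, Jan 5, Jan 6, Jan 7, Jan 8, Jan 11, Jan 12, Jan 13, skipping weekends) reaches Wednesday, 13 January 2021.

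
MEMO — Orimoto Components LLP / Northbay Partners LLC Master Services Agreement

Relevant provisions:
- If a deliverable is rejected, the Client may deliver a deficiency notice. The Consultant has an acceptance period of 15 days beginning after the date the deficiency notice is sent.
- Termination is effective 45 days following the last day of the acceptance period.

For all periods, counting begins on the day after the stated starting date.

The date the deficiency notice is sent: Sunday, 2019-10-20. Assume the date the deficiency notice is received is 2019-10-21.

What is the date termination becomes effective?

The last day of the acceptance period: 2019-10-20 + 15 days = 2019-11-04.
The date termination becomes effective: 2019-11-04 + 45 days = 2019-12-19.

2019-12-19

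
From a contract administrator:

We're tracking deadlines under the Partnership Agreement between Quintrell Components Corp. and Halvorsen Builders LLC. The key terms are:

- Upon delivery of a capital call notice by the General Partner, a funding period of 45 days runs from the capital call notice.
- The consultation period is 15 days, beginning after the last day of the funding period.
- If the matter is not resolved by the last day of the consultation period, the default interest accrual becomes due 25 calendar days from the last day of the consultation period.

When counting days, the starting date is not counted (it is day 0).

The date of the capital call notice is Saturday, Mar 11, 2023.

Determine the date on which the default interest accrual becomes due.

Adding 45 calendar days to Mar 11, 2023 gives Apr 25, 2023, which is the last day of the funding period.
Adding 15 calendar days to Apr 25, 2023 gives May 10, 2023, which is the last day of the consultation period.
The date on which the default interest accrual becomes due: 25 calendar days after May 10, 2023 is Jun 4, 2023.

Jun 4, 2023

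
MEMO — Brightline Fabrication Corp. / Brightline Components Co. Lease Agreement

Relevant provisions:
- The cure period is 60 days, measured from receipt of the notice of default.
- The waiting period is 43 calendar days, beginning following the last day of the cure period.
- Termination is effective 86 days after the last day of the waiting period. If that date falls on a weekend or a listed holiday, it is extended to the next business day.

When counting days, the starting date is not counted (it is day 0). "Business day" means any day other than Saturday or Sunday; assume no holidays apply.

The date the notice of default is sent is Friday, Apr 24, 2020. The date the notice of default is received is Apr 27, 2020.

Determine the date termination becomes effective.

Nov 2, 2020

Adding 60 calendar days to Apr 27, 2020 gives Jun 26, 2020, which is the last day of the cure period.
The last day of the waiting period: 43 calendar days after Jun 26, 2020 is Aug 8, 2020.
The date termination becomes effective: 86 calendar days after Aug 8, 2020 is Nov 2, 2020. Nov 2, 2020 is a Monday, so no roll-forward applies.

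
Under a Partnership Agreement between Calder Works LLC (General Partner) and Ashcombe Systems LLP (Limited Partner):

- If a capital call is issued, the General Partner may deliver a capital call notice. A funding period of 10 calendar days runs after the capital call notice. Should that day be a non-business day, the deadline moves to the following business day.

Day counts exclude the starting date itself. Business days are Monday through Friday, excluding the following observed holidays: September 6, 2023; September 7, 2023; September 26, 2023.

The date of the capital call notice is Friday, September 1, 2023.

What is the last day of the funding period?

September 11, 2023

The last day of the funding period: September 1, 2023 + 10 days = September 11, 2023. September 11, 2023 is a Monday and is not a listed holiday, so no roll-forward applies.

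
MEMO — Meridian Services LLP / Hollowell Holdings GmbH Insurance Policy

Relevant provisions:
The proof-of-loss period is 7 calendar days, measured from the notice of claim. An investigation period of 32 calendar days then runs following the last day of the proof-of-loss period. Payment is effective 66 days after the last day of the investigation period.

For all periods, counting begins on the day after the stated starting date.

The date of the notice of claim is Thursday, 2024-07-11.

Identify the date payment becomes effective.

The last day of the proof-of-loss period: 2024-07-11 + 7 days = 2024-07-18.
The last day of the investigation period: 2024-07-18 + 32 days = 2024-08-19.
The date payment becomes effective: 2024-08-19 + 66 days = 2024-10-24.

2024-10-24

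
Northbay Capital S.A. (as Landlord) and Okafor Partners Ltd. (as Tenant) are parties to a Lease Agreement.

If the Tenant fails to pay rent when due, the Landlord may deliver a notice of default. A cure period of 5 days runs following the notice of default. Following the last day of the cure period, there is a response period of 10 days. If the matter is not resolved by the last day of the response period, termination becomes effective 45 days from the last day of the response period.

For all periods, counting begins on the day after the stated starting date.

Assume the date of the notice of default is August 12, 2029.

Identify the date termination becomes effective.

The last day of the cure period: 5 calendar days after August 12, 2029 is August 17, 2029.
The last day of the response period: 10 calendar days after August 17, 2029 is August 27, 2029.
The date termination becomes effective: August 27, 2029 + 45 days = October 11, 2029.

October 11, 2029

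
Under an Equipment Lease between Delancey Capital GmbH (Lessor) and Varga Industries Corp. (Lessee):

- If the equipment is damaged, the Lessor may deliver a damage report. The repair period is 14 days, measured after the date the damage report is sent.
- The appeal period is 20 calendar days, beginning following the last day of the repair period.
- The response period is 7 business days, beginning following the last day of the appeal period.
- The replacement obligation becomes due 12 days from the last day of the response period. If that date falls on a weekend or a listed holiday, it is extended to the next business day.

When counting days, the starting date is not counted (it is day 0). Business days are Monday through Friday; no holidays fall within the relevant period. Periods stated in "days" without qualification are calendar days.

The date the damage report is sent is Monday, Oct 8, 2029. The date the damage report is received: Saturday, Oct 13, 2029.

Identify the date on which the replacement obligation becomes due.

Dec 3, 2029

The last day of the repair period: 14 calendar days after Oct 8, 2029 is Oct 22, 2029.
The last day of the appeal period: 20 calendar days after Oct 22, 2029 is Nov 11, 2029.
From Sunday, Nov 11, 2029, 7 business days (Nov 12, Nov 13, Nov 14, Nov 15, Nov 16, Nov 19, Nov 20, skipping weekends) brings us to Tuesday, Nov 20, 2029, which is the last day of the response period.
The date on which the replacement obligation becomes due: Nov 20, 2029 + 12 days = Dec 2, 2029. That falls on a Sunday, so it rolls to the next business day, Monday, Dec 3, 2029.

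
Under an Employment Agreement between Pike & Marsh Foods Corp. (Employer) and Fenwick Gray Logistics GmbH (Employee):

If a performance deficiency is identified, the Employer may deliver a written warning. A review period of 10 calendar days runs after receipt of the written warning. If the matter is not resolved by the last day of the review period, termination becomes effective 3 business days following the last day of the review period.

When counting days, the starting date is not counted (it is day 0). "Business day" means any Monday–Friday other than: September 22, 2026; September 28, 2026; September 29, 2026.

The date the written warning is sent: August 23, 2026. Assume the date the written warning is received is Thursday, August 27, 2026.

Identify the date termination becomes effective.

September 9, 2026

The last day of the review period: 10 calendar days after August 27, 2026 is September 6, 2026.
The date termination becomes effective: counting 3 business days from Sunday, September 6, 2026 (Sep 7, Sep 8, Sep 9, skipping weekends) reaches Wednesday, September 9, 2026.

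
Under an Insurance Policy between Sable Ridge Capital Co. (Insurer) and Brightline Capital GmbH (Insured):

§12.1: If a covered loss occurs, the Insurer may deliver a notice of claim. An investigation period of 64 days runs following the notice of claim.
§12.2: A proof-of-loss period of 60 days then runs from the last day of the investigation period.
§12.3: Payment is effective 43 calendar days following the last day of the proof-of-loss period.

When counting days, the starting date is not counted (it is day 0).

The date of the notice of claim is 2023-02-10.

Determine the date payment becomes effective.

2023-07-27

The last day of the investigation period: 64 calendar days after 2023-02-10 is 2023-04-15.
Adding 60 calendar days to 2023-04-15 gives 2023-06-14, which is the last day of the proof-of-loss period.
The date payment becomes effective: 43 calendar days after 2023-06-14 is 2023-07-27.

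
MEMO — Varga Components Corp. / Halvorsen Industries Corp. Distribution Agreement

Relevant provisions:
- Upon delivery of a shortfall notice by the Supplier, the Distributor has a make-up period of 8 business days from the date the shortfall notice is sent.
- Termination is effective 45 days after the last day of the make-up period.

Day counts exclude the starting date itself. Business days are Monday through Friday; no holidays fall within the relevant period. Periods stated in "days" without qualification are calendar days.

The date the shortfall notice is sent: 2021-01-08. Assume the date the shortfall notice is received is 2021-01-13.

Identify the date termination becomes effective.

2021-03-06

The last day of the make-up period: counting 8 business days from Friday, 2021-01-08 (Jan 11, Jan 12, Jan 13, Jan 14, Jan 15, Jan 18, Jan 19, Jan 20, skipping weekends) reaches Wednesday, 2021-01-20.
The date termination becomes effective: 2021-01-20 + 45 days = 2021-03-06.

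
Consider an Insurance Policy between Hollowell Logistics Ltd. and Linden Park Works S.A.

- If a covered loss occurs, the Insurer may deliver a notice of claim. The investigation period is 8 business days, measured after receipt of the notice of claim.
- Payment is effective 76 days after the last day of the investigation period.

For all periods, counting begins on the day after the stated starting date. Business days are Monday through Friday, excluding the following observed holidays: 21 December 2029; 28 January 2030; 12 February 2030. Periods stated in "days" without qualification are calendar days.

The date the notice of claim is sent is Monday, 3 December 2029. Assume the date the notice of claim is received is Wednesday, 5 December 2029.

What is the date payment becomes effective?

The last day of the investigation period: 8 business days after Wednesday, 5 December 2029, skipping weekends — Dec 6, Dec 7, Dec 10, Dec 11, Dec 12, Dec 13, Dec 14, Dec 17 — lands on Monday, 17 December 2029.
The date payment becomes effective: 76 calendar days after 17 December 2029 is 3 March 2030.

3 March 2030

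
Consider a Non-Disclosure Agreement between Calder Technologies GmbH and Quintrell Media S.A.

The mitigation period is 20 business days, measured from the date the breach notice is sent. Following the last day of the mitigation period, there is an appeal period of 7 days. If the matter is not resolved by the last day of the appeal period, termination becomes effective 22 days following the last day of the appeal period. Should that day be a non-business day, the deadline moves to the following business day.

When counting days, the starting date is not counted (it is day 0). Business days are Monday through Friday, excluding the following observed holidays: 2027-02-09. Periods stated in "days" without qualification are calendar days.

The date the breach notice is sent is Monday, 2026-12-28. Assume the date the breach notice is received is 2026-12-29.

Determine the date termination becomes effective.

2027-02-23

From Monday, 2026-12-28, 20 business days (Dec 29, Dec 30, Dec 31, Jan 1, …, Jan 21, Jan 22, Jan 25, skipping weekends) brings us to Monday, 2027-01-25, which is the last day of the mitigation period.
The last day of the appeal period: 2027-01-25 + 7 days = 2027-02-01.
Adding 22 calendar days to 2027-02-01 gives 2027-02-23, which is the date termination becomes effective. 2027-02-23 is a Tuesday and is not a listed holiday, so no roll-forward applies.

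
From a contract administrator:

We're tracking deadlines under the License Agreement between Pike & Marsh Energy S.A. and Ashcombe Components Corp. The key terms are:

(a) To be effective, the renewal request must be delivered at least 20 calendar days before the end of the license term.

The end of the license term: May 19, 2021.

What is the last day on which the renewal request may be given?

Counting back 20 calendar days from May 19, 2021 gives April 29, 2021.

April 29, 2021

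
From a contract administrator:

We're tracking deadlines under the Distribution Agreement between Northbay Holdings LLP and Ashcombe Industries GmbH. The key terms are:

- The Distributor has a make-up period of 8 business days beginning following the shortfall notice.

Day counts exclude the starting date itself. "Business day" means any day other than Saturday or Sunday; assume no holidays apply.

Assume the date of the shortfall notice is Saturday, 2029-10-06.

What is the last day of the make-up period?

2029-10-17

The last day of the make-up period: counting 8 business days from Saturday, 2029-10-06 (Oct 8, Oct 9, Oct 10, Oct 11, Oct 12, Oct 15, Oct 16, Oct 17, skipping weekends) reaches Wednesday, 2029-10-17.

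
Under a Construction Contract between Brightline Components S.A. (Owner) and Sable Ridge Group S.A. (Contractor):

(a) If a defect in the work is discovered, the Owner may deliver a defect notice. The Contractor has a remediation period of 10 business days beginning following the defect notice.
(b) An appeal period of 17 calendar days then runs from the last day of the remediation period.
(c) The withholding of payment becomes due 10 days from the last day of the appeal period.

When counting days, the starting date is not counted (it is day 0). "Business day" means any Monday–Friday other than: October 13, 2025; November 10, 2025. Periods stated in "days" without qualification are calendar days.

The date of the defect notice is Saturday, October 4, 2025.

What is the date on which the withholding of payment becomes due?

The last day of the remediation period: counting 10 business days from Saturday, October 4, 2025 (Oct 6, Oct 7, Oct 8, Oct 9, Oct 10, Oct 14, Oct 15, Oct 16, Oct 17, Oct 20, skipping weekends and the listed holiday on Oct 13) reaches Monday, October 20, 2025.
The last day of the appeal period: 17 calendar days after October 20, 2025 is November 6, 2025.
The date on which the withholding of payment becomes due: 10 calendar days after November 6, 2025 is November 16, 2025.

November 16, 2025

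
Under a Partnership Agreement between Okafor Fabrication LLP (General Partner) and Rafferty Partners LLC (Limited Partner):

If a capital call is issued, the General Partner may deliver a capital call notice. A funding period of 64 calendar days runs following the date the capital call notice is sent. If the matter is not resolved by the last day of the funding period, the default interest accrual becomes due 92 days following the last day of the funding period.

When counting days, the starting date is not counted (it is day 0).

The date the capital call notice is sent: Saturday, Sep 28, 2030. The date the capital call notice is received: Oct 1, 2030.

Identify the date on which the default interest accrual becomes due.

Adding 64 calendar days to Sep 28, 2030 gives Dec 1, 2030, which is the last day of the funding period.
Adding 92 calendar days to Dec 1, 2030 gives Mar 3, 2031, which is the date on which the default interest accrual becomes due.

Mar 3, 2031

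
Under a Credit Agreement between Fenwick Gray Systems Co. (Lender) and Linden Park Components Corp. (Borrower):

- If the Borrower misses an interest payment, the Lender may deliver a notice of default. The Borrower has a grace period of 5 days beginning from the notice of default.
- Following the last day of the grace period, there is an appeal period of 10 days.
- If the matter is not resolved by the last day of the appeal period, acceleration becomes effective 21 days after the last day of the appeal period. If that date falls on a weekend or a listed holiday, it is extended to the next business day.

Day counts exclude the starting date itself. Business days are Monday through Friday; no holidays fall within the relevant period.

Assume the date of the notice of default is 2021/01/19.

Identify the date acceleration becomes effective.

The last day of the grace period: 2021/01/19 + 5 days = 2021/01/24.
The last day of the appeal period: 2021/01/24 + 10 days = 2021/02/03.
Adding 21 calendar days to 2021/02/03 gives 2021/02/24, which is the date acceleration becomes effective. 2021/02/24 is a Wednesday, so no roll-forward applies.

2021/02/24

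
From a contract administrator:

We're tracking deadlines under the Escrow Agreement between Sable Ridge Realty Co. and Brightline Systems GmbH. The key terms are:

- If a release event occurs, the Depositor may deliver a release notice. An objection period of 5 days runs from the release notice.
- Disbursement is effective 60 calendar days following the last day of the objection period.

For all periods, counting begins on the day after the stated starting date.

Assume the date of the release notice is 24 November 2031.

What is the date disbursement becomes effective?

28 January 2032

The last day of the objection period: 24 November 2031 + 5 days = 29 November 2031.
The date disbursement becomes effective: 60 calendar days after 29 November 2031 is 28 January 2032.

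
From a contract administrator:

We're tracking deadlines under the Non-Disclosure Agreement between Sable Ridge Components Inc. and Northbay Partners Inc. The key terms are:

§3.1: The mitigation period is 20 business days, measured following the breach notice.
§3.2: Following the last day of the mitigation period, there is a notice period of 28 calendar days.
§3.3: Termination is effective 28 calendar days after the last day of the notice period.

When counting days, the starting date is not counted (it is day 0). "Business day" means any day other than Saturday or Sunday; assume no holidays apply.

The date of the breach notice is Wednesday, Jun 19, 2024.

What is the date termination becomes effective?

Sep 11, 2024

The last day of the mitigation period: counting 20 business days from Wednesday, Jun 19, 2024 (Jun 20, Jun 21, Jun 24, Jun 25, …, Jul 15, Jul 16, Jul 17, skipping weekends) reaches Wednesday, Jul 17, 2024.
The last day of the notice period: Jul 17, 2024 + 28 days = Aug 14, 2024.
The date termination becomes effective: Aug 14, 2024 + 28 days = Sep 11, 2024.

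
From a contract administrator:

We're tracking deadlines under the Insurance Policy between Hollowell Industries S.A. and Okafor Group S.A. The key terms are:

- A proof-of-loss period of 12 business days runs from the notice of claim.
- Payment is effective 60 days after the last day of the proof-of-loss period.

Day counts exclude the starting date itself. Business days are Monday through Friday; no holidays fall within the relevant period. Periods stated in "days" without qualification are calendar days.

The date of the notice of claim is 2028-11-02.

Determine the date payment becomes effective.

2029-01-19

The last day of the proof-of-loss period: 12 business days after Thursday, 2028-11-02, skipping weekends — Nov 3, Nov 6, Nov 7, Nov 8, …, Nov 16, Nov 17, Nov 20 — lands on Monday, 2028-11-20.
Adding 60 calendar days to 2028-11-20 gives 2029-01-19, which is the date payment becomes effective.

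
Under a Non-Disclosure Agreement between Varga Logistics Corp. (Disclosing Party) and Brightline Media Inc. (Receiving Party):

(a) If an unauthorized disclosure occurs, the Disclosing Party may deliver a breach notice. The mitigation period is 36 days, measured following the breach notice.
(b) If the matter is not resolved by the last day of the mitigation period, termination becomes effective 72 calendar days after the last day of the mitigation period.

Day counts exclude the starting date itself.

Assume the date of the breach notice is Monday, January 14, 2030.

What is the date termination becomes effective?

The last day of the mitigation period: 36 calendar days after January 14, 2030 is February 19, 2030.
The date termination becomes effective: 72 calendar days after February 19, 2030 is May 2, 2030.

May 2, 2030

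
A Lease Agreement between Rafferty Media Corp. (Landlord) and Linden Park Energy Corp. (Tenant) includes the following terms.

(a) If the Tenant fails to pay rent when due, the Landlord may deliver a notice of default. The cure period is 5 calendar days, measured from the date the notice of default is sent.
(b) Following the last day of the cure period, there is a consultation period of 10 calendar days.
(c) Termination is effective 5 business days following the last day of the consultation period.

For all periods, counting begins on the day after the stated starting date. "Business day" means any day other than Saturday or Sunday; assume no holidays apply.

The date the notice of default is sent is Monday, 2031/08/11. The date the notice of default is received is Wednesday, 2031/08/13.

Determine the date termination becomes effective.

2031/09/02

Adding 5 calendar days to 2031/08/11 gives 2031/08/16, which is the last day of the cure period.
The last day of the consultation period: 2031/08/16 + 10 days = 2031/08/26.
The date termination becomes effective: counting 5 business days from Tuesday, 2031/08/26 (Aug 27, Aug 28, Aug 29, Sep 1, Sep 2, skipping weekends) reaches Tuesday, 2031/09/02.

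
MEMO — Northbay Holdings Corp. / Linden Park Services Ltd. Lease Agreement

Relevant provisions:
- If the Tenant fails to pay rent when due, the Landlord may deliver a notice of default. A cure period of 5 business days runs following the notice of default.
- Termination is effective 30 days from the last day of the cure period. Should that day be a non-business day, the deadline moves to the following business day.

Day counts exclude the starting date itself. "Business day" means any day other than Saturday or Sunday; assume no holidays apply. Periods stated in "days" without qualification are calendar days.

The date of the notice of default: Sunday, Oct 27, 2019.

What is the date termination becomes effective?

Dec 2, 2019

The last day of the cure period: counting 5 business days from Sunday, Oct 27, 2019 (Oct 28, Oct 29, Oct 30, Oct 31, Nov 1, skipping weekends) reaches Friday, Nov 1, 2019.
The date termination becomes effective: 30 calendar days after Nov 1, 2019 is Dec 1, 2019. That falls on a Sunday, so it rolls to the next business day, Monday, Dec 2, 2019.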